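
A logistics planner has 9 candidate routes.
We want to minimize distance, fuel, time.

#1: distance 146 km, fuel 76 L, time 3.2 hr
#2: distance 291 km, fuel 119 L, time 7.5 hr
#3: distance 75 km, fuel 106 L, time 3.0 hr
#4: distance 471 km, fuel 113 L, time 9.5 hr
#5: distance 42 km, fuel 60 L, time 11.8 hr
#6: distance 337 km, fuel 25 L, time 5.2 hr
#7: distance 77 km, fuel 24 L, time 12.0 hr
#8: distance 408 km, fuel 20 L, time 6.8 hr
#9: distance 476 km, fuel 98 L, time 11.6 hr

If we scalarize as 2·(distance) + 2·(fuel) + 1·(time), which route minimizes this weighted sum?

#7

#1: 2·146 + 2·76 + 1·3.2 = 447.2
#2: 2·291 + 2·119 + 1·7.5 = 827.5
#3: 2·75 + 2·106 + 1·3.0 = 365.0
#4: 2·471 + 2·113 + 1·9.5 = 1177.5
#5: 2·42 + 2·60 + 1·11.8 = 215.8
#6: 2·337 + 2·25 + 1·5.2 = 729.2
#7: 2·77 + 2·24 + 1·12.0 = 214.0
#8: 2·408 + 2·20 + 1·6.8 = 862.8
#9: 2·476 + 2·98 + 1·11.6 = 1159.6
Lowest: #7 at 214.0.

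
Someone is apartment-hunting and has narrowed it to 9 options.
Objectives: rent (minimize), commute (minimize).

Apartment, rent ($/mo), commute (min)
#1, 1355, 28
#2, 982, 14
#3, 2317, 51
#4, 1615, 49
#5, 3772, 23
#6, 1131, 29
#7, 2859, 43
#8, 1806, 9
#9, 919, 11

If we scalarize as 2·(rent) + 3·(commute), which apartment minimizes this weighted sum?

#1: 2·1355 + 3·28 = 2794
#2: 2·982 + 3·14 = 2006
#3: 2·2317 + 3·51 = 4787
#4: 2·1615 + 3·49 = 3377
#5: 2·3772 + 3·23 = 7613
#6: 2·1131 + 3·29 = 2349
#7: 2·2859 + 3·43 = 5847
#8: 2·1806 + 3·9 = 3639
#9: 2·919 + 3·11 = 1871
Lowest: #9 at 1871.

#9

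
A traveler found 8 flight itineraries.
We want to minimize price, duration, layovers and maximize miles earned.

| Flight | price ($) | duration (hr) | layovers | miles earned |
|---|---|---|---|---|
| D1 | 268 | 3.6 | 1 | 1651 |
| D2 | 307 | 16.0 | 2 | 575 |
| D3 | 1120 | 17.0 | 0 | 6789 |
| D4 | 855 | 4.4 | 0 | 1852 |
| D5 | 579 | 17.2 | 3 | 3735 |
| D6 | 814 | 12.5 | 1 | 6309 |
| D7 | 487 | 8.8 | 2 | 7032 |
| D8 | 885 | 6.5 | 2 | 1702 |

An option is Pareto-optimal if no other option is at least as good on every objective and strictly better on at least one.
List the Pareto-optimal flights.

D1: not dominated (best price).
D2: dominated by D1 (price 268≤307, duration 3.6≤16.0, layovers 1≤2, miles earned 1651≥575).
D3: not dominated.
D4: not dominated.
D5: dominated by D7 (price 487≤579, duration 8.8≤17.2, layovers 2≤3, miles earned 7032≥3735).
D6: not dominated.
D7: not dominated (best miles earned).
D8: dominated by D4 (price 855≤885, duration 4.4≤6.5, layovers 0≤2, miles earned 1852≥1702).

D1, D3, D4, D6, D7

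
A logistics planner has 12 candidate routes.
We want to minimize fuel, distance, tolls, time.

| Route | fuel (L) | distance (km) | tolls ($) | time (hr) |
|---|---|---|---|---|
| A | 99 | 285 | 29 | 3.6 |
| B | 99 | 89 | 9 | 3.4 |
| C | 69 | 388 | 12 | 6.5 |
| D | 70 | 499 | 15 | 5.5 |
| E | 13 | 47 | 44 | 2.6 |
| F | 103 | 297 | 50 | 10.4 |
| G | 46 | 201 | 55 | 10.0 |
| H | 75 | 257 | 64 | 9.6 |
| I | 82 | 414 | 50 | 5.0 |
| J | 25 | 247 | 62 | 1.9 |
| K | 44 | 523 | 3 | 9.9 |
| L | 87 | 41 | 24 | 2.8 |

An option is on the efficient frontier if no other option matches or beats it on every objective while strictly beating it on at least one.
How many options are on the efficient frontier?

A: dominated by B (fuel 99≤99, distance 89≤285, tolls 9≤29, time 3.4≤3.6).
B: not dominated.
C: not dominated.
D: not dominated.
E: not dominated (best fuel).
F: dominated by A (fuel 99≤103, distance 285≤297, tolls 29≤50, time 3.6≤10.4).
G: dominated by E (fuel 13≤46, distance 47≤201, tolls 44≤55, time 2.6≤10.0).
H: dominated by E (fuel 13≤75, distance 47≤257, tolls 44≤64, time 2.6≤9.6).
I: dominated by E (fuel 13≤82, distance 47≤414, tolls 44≤50, time 2.6≤5.0).
J: not dominated (best time).
K: not dominated (best tolls).
L: not dominated (best distance).
Pareto-optimal: B, C, D, E, J, K, L → 7.

7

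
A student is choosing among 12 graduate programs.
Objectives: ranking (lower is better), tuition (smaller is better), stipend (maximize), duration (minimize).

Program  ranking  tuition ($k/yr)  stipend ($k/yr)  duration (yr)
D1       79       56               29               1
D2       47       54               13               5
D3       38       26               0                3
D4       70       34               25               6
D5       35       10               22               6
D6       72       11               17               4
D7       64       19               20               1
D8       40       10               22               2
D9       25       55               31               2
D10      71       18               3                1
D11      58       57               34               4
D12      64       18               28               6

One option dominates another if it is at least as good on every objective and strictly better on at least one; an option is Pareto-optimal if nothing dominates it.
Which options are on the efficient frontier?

D1: not dominated.
D2: dominated by D8 (ranking 40≤47, tuition 10≤54, stipend 22≥13, duration 2≤5).
D3: not dominated.
D4: dominated by D12 (ranking 64≤70, tuition 18≤34, stipend 28≥25, duration 6≤6).
D5: not dominated.
D6: dominated by D8 (ranking 40≤72, tuition 10≤11, stipend 22≥17, duration 2≤4).
D7: not dominated.
D8: not dominated.
D9: not dominated (best ranking).
D10: not dominated.
D11: not dominated (best stipend).
D12: not dominated.

D1, D3, D5, D7, D8, D9, D10, D11, D12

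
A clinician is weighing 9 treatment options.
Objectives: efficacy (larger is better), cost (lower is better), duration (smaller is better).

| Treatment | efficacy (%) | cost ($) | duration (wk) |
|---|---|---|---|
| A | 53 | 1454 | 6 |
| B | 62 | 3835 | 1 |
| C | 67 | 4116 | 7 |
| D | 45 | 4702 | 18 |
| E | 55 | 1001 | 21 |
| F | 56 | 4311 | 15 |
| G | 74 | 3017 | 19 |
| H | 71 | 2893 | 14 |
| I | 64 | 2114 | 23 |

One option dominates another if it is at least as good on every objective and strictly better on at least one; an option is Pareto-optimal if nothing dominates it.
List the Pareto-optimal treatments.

A: not dominated.
B: not dominated (best duration).
C: not dominated.
D: dominated by A (efficacy 53≥45, cost 1454≤4702, duration 6≤18).
E: not dominated (best cost).
F: dominated by B (efficacy 62≥56, cost 3835≤4311, duration 1≤15).
G: not dominated (best efficacy).
H: not dominated.
I: not dominated.

A, B, C, E, G, H, I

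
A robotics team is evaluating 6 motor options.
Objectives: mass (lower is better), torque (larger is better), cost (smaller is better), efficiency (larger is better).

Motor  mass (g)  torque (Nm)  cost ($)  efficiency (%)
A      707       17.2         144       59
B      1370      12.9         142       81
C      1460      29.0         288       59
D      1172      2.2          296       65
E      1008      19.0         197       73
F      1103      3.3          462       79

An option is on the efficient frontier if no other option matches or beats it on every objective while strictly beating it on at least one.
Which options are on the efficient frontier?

A: not dominated (best mass).
B: not dominated (best cost).
C: not dominated (best torque).
D: dominated by E (mass 1008≤1172, torque 19.0≥2.2, cost 197≤296, efficiency 73≥65).
E: not dominated.
F: not dominated.

A, B, C, E, F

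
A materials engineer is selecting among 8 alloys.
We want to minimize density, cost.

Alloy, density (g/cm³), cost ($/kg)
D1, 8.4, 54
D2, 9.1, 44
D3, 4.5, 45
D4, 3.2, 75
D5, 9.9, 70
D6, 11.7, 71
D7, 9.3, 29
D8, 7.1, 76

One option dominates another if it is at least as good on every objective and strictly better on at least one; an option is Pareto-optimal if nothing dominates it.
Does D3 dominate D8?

D3 vs D8: density 4.5≤7.1, cost 45≤76 — D3 is at least as good on every objective with at least one strict improvement.

Yes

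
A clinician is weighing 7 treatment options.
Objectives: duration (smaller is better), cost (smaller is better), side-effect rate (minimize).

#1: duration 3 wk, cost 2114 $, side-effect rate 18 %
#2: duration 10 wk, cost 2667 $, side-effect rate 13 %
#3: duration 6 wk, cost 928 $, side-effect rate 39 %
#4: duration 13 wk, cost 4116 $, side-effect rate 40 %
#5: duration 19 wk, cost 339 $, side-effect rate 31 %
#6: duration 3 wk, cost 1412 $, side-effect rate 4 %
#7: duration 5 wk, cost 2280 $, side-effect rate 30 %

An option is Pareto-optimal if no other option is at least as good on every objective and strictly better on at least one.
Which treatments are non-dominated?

#3, #5, #6

#1: dominated by #6 (duration 3≤3, cost 1412≤2114, side-effect rate 4≤18).
#2: dominated by #6 (duration 3≤10, cost 1412≤2667, side-effect rate 4≤13).
#3: not dominated.
#4: dominated by #1 (duration 3≤13, cost 2114≤4116, side-effect rate 18≤40).
#5: not dominated (best cost).
#6: not dominated (best side-effect rate).
#7: dominated by #1 (duration 3≤5, cost 2114≤2280, side-effect rate 18≤30).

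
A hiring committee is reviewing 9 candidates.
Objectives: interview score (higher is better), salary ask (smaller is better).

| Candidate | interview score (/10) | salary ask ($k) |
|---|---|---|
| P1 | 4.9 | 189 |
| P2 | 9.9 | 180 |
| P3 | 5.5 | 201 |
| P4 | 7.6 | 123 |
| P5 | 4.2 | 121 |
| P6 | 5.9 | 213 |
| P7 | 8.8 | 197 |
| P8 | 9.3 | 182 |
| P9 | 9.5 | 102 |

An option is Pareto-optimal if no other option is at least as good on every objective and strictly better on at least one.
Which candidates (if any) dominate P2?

none

P1: worse on interview score (4.9 vs 9.9).
P3: worse on interview score (5.5 vs 9.9).
P4: worse on interview score (7.6 vs 9.9).
P5: worse on interview score (4.2 vs 9.9).
P6: worse on interview score (5.9 vs 9.9).
P7: worse on interview score (8.8 vs 9.9).
P8: worse on interview score (9.3 vs 9.9).
P9: worse on interview score (9.5 vs 9.9).
No option dominates P2.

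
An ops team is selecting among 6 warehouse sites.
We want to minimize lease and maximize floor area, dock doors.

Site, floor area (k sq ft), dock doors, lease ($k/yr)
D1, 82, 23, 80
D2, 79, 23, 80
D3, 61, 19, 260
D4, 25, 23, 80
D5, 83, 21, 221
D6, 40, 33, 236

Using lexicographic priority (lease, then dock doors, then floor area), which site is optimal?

D1

First minimize lease: best is 80, kept {D1, D2, D4}.
Then maximize dock doors: best is 23, kept {D1, D2, D4}.
Then maximize floor area: best is 82, kept {D1}.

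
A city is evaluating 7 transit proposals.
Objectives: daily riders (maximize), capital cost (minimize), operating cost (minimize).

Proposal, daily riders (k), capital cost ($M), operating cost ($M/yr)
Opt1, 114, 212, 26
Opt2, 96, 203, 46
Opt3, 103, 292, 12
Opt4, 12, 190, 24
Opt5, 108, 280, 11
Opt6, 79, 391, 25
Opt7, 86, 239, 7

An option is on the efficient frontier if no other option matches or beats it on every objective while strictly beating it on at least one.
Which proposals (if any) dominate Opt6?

Opt3: daily riders 103≥79, capital cost 292≤391, operating cost 12≤25 — dominates Opt6.
Opt5: daily riders 108≥79, capital cost 280≤391, operating cost 11≤25 — dominates Opt6.
Opt7: daily riders 86≥79, capital cost 239≤391, operating cost 7≤25 — dominates Opt6.
Others (Opt1, Opt2, Opt4) are each worse than Opt6 on at least one objective.

Opt3, Opt5, Opt7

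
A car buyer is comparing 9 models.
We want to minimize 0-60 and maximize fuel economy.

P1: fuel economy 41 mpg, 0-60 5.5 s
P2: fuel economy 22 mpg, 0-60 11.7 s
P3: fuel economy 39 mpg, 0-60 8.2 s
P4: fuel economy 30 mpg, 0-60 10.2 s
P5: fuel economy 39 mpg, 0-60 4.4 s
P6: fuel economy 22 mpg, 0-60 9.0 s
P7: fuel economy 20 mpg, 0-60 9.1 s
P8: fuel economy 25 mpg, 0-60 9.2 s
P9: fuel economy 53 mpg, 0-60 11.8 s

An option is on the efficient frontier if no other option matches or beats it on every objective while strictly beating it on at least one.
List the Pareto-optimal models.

P1: not dominated.
P2: dominated by P1 (fuel economy 41≥22, 0-60 5.5≤11.7).
P3: dominated by P1 (fuel economy 41≥39, 0-60 5.5≤8.2).
P4: dominated by P1 (fuel economy 41≥30, 0-60 5.5≤10.2).
P5: not dominated (best 0-60).
P6: dominated by P1 (fuel economy 41≥22, 0-60 5.5≤9.0).
P7: dominated by P1 (fuel economy 41≥20, 0-60 5.5≤9.1).
P8: dominated by P1 (fuel economy 41≥25, 0-60 5.5≤9.2).
P9: not dominated (best fuel economy).

P1, P5, P9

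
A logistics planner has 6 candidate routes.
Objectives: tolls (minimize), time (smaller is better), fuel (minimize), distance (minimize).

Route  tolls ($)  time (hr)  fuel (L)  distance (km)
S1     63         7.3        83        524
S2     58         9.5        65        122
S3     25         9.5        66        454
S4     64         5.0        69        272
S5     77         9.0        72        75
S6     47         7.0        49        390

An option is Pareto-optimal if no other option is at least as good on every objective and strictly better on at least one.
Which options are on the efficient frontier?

S2, S3, S4, S5, S6

S1: dominated by S6 (tolls 47≤63, time 7.0≤7.3, fuel 49≤83, distance 390≤524).
S2: not dominated.
S3: not dominated (best tolls).
S4: not dominated (best time).
S5: not dominated (best distance).
S6: not dominated (best fuel).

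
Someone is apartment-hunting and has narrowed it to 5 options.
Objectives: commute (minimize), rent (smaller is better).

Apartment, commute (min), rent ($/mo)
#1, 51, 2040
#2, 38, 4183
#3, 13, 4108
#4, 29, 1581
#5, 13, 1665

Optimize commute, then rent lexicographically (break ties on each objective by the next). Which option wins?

#5

First minimize commute: best is 13, kept {#3, #5}.
Then minimize rent: best is 1665, kept {#5}.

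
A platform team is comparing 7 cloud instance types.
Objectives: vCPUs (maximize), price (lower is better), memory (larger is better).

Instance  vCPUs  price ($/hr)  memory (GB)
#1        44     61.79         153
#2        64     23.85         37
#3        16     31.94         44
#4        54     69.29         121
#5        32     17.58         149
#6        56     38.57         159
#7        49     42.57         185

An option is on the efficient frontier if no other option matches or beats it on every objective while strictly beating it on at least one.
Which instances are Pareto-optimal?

#1: dominated by #6 (vCPUs 56≥44, price 38.57≤61.79, memory 159≥153).
#2: not dominated (best vCPUs).
#3: dominated by #5 (vCPUs 32≥16, price 17.58≤31.94, memory 149≥44).
#4: dominated by #6 (vCPUs 56≥54, price 38.57≤69.29, memory 159≥121).
#5: not dominated (best price).
#6: not dominated.
#7: not dominated (best memory).

#2, #5, #6, #7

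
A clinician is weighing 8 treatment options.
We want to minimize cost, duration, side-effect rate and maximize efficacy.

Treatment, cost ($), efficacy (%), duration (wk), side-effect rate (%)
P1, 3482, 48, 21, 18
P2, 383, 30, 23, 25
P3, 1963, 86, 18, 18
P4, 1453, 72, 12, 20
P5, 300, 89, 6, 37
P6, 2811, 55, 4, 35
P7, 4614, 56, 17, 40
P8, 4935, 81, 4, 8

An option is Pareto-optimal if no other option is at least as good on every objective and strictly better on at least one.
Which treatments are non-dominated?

P2, P3, P4, P5, P6, P8

P1: dominated by P3 (cost 1963≤3482, efficacy 86≥48, duration 18≤21, side-effect rate 18≤18).
P2: not dominated.
P3: not dominated.
P4: not dominated.
P5: not dominated (best cost).
P6: not dominated.
P7: dominated by P4 (cost 1453≤4614, efficacy 72≥56, duration 12≤17, side-effect rate 20≤40).
P8: not dominated (best side-effect rate).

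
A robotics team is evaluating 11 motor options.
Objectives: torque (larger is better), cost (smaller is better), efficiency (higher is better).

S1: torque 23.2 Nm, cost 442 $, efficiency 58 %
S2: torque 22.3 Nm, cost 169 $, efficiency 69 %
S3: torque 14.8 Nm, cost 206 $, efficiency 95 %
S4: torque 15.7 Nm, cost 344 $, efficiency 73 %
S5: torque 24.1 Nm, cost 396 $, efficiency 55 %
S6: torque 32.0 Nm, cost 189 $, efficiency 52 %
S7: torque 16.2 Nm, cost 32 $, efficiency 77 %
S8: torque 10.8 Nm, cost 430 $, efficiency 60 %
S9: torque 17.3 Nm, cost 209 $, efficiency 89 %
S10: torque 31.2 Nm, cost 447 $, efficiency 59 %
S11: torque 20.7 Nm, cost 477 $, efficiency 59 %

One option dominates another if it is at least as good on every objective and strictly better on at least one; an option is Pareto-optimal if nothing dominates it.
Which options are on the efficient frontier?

S1: not dominated.
S2: not dominated.
S3: not dominated (best efficiency).
S4: dominated by S7 (torque 16.2≥15.7, cost 32≤344, efficiency 77≥73).
S5: not dominated.
S6: not dominated (best torque).
S7: not dominated (best cost).
S8: dominated by S2 (torque 22.3≥10.8, cost 169≤430, efficiency 69≥60).
S9: not dominated.
S10: not dominated.
S11: dominated by S2 (torque 22.3≥20.7, cost 169≤477, efficiency 69≥59).

S1, S2, S3, S5, S6, S7, S9, S10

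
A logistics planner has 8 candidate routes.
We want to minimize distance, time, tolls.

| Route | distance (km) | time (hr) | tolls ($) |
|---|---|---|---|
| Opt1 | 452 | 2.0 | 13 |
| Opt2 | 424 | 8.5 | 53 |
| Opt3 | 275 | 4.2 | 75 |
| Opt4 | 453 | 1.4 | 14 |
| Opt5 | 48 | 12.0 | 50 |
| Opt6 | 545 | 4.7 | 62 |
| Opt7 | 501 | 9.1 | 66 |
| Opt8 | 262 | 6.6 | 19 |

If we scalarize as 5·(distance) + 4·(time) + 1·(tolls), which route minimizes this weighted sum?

Opt1: 5·452 + 4·2.0 + 1·13 = 2281.0
Opt2: 5·424 + 4·8.5 + 1·53 = 2207.0
Opt3: 5·275 + 4·4.2 + 1·75 = 1466.8
Opt4: 5·453 + 4·1.4 + 1·14 = 2284.6
Opt5: 5·48 + 4·12.0 + 1·50 = 338.0
Opt6: 5·545 + 4·4.7 + 1·62 = 2805.8
Opt7: 5·501 + 4·9.1 + 1·66 = 2607.4
Opt8: 5·262 + 4·6.6 + 1·19 = 1355.4
Lowest: Opt5 at 338.0.

Opt5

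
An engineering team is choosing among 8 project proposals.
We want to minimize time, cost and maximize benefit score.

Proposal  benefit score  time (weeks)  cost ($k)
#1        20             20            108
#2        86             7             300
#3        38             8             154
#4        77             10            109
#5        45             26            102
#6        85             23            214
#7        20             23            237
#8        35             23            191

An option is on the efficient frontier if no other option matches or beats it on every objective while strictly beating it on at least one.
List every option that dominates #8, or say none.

#3: benefit score 38≥35, time 8≤23, cost 154≤191 — dominates #8.
#4: benefit score 77≥35, time 10≤23, cost 109≤191 — dominates #8.
Others (#1, #2, #5, #6, #7) are each worse than #8 on at least one objective.

#3, #4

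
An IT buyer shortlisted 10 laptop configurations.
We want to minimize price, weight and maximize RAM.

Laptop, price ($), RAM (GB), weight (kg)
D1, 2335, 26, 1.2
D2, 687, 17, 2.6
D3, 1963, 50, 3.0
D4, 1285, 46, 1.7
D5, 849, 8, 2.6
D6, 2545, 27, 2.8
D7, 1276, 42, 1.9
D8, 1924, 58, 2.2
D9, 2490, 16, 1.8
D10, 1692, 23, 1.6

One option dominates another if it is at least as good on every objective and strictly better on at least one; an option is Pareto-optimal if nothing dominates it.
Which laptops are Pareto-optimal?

D1: not dominated (best weight).
D2: not dominated (best price).
D3: dominated by D8 (price 1924≤1963, RAM 58≥50, weight 2.2≤3.0).
D4: not dominated.
D5: dominated by D2 (price 687≤849, RAM 17≥8, weight 2.6≤2.6).
D6: dominated by D4 (price 1285≤2545, RAM 46≥27, weight 1.7≤2.8).
D7: not dominated.
D8: not dominated (best RAM).
D9: dominated by D1 (price 2335≤2490, RAM 26≥16, weight 1.2≤1.8).
D10: not dominated.

D1, D2, D4, D7, D8, D10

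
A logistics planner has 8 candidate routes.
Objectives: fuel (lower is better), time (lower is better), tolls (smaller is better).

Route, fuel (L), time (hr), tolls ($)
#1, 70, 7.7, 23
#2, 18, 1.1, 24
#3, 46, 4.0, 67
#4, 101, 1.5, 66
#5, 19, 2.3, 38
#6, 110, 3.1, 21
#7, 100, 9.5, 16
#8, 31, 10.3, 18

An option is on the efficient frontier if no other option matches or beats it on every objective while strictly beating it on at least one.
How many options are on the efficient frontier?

#1: not dominated.
#2: not dominated (best fuel).
#3: dominated by #2 (fuel 18≤46, time 1.1≤4.0, tolls 24≤67).
#4: dominated by #2 (fuel 18≤101, time 1.1≤1.5, tolls 24≤66).
#5: dominated by #2 (fuel 18≤19, time 1.1≤2.3, tolls 24≤38).
#6: not dominated.
#7: not dominated (best tolls).
#8: not dominated.
Pareto-optimal: #1, #2, #6, #7, #8 → 5.

5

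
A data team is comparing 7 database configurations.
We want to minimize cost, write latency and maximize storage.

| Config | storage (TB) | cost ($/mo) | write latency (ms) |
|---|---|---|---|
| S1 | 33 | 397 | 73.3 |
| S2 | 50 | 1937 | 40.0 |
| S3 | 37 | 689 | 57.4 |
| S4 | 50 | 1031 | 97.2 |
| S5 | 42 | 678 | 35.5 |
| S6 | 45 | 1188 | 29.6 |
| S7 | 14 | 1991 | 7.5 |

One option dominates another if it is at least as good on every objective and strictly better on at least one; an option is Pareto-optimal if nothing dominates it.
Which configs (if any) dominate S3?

S5: storage 42≥37, cost 678≤689, write latency 35.5≤57.4 — dominates S3.
Others (S1, S2, S4, S6, S7) are each worse than S3 on at least one objective.

S5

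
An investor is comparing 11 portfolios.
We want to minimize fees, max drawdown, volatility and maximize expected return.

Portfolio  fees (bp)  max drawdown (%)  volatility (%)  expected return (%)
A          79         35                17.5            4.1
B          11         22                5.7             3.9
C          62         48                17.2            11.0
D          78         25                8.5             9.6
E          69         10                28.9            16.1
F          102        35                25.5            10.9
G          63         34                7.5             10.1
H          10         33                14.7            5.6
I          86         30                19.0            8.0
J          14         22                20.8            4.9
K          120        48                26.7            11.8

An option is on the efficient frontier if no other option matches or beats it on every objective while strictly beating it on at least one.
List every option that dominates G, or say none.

none

A: worse on fees (79 vs 63).
B: worse on expected return (3.9 vs 10.1).
C: worse on max drawdown (48 vs 34).
D: worse on fees (78 vs 63).
E: worse on fees (69 vs 63).
F: worse on fees (102 vs 63).
H: worse on volatility (14.7 vs 7.5).
I: worse on fees (86 vs 63).
J: worse on volatility (20.8 vs 7.5).
K: worse on fees (120 vs 63).
No option dominates G.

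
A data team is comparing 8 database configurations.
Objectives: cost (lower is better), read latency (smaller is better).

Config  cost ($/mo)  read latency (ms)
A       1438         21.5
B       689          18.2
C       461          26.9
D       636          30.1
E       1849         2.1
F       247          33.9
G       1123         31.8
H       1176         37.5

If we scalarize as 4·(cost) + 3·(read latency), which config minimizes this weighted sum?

F

A: 4·1438 + 3·21.5 = 5816.5
B: 4·689 + 3·18.2 = 2810.6
C: 4·461 + 3·26.9 = 1924.7
D: 4·636 + 3·30.1 = 2634.3
E: 4·1849 + 3·2.1 = 7402.3
F: 4·247 + 3·33.9 = 1089.7
G: 4·1123 + 3·31.8 = 4587.4
H: 4·1176 + 3·37.5 = 4816.5
Lowest: F at 1089.7.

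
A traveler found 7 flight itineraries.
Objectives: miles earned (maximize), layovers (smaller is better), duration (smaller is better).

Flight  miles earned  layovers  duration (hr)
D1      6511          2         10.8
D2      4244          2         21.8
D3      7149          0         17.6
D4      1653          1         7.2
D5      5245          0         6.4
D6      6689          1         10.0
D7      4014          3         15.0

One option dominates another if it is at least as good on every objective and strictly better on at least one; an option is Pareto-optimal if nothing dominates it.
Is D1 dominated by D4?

D4 vs D1: D4 is worse on miles earned (1653 vs 6511), so it does not dominate D1.

No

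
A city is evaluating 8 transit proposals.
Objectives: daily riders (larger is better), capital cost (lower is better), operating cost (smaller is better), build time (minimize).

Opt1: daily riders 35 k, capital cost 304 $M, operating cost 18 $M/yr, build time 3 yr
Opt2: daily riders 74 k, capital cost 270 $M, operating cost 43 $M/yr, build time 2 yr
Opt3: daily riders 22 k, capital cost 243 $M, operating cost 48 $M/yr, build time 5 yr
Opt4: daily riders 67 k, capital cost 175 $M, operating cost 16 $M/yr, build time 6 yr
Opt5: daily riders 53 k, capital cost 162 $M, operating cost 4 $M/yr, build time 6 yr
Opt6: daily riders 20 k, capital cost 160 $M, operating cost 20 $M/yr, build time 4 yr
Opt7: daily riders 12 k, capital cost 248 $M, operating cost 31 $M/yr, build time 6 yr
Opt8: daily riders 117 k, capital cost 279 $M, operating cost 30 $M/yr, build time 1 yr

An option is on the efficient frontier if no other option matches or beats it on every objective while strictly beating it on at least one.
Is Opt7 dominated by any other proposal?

Yes

Opt4 vs Opt7: daily riders 67≥12, capital cost 175≤248, operating cost 16≤31, build time 6≤6 — Opt4 is at least as good on every objective and strictly better on at least one, so Opt4 dominates Opt7.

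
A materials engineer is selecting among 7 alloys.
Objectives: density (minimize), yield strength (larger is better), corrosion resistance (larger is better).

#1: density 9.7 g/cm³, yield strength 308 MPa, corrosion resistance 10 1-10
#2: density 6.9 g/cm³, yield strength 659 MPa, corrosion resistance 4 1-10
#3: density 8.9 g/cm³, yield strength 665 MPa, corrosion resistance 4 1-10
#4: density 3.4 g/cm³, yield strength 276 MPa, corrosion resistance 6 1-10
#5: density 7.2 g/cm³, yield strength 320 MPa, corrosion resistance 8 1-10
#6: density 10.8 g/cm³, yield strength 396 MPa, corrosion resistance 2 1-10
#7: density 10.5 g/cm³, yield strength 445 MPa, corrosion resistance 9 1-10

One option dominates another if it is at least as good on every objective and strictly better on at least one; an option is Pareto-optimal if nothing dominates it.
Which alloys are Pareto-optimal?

#1: not dominated (best corrosion resistance).
#2: not dominated.
#3: not dominated (best yield strength).
#4: not dominated (best density).
#5: not dominated.
#6: dominated by #2 (density 6.9≤10.8, yield strength 659≥396, corrosion resistance 4≥2).
#7: not dominated.

#1, #2, #3, #4, #5, #7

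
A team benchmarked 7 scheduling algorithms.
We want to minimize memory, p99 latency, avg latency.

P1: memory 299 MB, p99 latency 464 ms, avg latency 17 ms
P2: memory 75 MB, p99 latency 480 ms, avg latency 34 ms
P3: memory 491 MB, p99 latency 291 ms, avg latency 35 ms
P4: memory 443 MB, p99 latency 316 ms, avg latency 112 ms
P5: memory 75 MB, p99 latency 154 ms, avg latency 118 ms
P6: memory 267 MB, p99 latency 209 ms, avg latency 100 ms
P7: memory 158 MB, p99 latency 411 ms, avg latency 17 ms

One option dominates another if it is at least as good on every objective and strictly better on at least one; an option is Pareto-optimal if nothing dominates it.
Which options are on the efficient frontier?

P1: dominated by P7 (memory 158≤299, p99 latency 411≤464, avg latency 17≤17).
P2: not dominated.
P3: not dominated.
P4: dominated by P6 (memory 267≤443, p99 latency 209≤316, avg latency 100≤112).
P5: not dominated (best p99 latency).
P6: not dominated.
P7: not dominated.

P2, P3, P5, P6, P7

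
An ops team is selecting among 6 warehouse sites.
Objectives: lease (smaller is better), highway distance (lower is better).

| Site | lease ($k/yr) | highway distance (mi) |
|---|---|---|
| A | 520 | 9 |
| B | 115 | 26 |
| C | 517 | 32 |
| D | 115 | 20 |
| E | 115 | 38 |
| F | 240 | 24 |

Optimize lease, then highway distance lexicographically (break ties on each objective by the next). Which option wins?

First minimize lease: best is 115, kept {B, D, E}.
Then minimize highway distance: best is 20, kept {D}.

D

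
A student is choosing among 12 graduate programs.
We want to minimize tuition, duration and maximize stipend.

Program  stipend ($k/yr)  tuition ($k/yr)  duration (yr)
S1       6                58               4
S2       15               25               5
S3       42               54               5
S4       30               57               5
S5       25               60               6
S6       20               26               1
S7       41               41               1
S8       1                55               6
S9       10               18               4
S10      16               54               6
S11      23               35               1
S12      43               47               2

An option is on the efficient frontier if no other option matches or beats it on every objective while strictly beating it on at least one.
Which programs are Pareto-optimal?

S2, S6, S7, S9, S11, S12

S1: dominated by S6 (stipend 20≥6, tuition 26≤58, duration 1≤4).
S2: not dominated.
S3: dominated by S12 (stipend 43≥42, tuition 47≤54, duration 2≤5).
S4: dominated by S3 (stipend 42≥30, tuition 54≤57, duration 5≤5).
S5: dominated by S3 (stipend 42≥25, tuition 54≤60, duration 5≤6).
S6: not dominated.
S7: not dominated.
S8: dominated by S2 (stipend 15≥1, tuition 25≤55, duration 5≤6).
S9: not dominated (best tuition).
S10: dominated by S3 (stipend 42≥16, tuition 54≤54, duration 5≤6).
S11: not dominated.
S12: not dominated (best stipend).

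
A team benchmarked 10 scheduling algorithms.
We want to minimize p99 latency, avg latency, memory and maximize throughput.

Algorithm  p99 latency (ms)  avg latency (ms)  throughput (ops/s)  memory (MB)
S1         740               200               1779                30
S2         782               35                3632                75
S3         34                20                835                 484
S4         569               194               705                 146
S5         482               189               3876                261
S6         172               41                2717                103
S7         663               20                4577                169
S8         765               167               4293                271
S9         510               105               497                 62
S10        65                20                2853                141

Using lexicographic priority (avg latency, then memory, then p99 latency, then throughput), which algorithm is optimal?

S10

First minimize avg latency: best is 20, kept {S3, S7, S10}.
Then minimize memory: best is 141, kept {S10}.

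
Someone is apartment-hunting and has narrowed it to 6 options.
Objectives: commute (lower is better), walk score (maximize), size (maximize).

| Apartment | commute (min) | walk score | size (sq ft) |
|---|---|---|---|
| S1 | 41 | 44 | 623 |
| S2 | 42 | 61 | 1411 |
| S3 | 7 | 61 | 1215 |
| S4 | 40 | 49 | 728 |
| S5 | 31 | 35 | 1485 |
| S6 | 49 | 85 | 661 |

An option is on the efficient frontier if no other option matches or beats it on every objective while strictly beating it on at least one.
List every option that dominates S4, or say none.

S3: commute 7≤40, walk score 61≥49, size 1215≥728 — dominates S4.
Others (S1, S2, S5, S6) are each worse than S4 on at least one objective.

S3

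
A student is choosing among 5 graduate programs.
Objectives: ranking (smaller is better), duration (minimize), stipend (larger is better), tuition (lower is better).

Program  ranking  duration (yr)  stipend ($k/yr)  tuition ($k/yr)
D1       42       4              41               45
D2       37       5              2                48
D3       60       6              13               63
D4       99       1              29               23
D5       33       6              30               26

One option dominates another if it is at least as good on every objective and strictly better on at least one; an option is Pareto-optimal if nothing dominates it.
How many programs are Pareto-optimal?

D1: not dominated (best stipend).
D2: not dominated.
D3: dominated by D1 (ranking 42≤60, duration 4≤6, stipend 41≥13, tuition 45≤63).
D4: not dominated (best duration).
D5: not dominated (best ranking).
Pareto-optimal: D1, D2, D4, D5 → 4.

4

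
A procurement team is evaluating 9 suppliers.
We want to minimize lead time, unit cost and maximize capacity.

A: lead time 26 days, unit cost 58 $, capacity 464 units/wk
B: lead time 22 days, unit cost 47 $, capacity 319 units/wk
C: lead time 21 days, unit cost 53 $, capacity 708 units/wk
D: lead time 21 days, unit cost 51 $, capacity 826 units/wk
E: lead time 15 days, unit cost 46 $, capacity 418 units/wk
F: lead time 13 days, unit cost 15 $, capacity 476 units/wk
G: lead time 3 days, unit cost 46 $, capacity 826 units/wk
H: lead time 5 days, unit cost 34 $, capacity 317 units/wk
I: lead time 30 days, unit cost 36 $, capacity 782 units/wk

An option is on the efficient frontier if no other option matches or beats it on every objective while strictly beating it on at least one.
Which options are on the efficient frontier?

F, G, H, I

A: dominated by C (lead time 21≤26, unit cost 53≤58, capacity 708≥464).
B: dominated by E (lead time 15≤22, unit cost 46≤47, capacity 418≥319).
C: dominated by D (lead time 21≤21, unit cost 51≤53, capacity 826≥708).
D: dominated by G (lead time 3≤21, unit cost 46≤51, capacity 826≥826).
E: dominated by F (lead time 13≤15, unit cost 15≤46, capacity 476≥418).
F: not dominated (best unit cost).
G: not dominated (best lead time).
H: not dominated.
I: not dominated.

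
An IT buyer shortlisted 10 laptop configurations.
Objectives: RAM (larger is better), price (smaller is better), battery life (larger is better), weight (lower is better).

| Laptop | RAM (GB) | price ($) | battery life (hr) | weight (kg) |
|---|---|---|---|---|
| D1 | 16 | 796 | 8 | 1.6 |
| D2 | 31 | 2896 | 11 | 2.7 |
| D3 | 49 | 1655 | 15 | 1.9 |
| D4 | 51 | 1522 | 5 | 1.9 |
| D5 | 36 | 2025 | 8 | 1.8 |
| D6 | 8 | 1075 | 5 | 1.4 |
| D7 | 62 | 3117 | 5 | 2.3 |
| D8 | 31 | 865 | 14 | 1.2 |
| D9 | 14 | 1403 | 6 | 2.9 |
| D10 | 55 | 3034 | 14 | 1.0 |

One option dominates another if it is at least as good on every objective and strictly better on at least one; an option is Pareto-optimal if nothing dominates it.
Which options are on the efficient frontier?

D1, D3, D4, D5, D7, D8, D10

D1: not dominated (best price).
D2: dominated by D3 (RAM 49≥31, price 1655≤2896, battery life 15≥11, weight 1.9≤2.7).
D3: not dominated (best battery life).
D4: not dominated.
D5: not dominated.
D6: dominated by D8 (RAM 31≥8, price 865≤1075, battery life 14≥5, weight 1.2≤1.4).
D7: not dominated (best RAM).
D8: not dominated.
D9: dominated by D1 (RAM 16≥14, price 796≤1403, battery life 8≥6, weight 1.6≤2.9).
D10: not dominated (best weight).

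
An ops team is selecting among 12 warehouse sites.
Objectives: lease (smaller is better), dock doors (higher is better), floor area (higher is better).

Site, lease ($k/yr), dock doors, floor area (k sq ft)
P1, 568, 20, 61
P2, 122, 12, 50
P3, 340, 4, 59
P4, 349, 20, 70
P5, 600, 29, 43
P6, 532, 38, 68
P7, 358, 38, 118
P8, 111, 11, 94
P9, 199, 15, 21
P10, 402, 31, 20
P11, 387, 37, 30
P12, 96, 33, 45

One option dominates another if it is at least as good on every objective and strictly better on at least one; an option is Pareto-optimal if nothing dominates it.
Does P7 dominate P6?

Yes

P7 vs P6: lease 358≤532, dock doors 38≥38, floor area 118≥68 — P7 is at least as good on every objective with at least one strict improvement.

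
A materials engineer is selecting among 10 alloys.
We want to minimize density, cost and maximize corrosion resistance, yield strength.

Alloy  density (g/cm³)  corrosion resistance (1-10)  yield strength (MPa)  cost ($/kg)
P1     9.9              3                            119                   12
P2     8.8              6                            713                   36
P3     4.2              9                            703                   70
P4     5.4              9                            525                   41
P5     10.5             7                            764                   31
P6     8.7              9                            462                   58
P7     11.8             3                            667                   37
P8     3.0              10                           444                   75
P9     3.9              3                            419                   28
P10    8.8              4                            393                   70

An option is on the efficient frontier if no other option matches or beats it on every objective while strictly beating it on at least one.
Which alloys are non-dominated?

P1, P2, P3, P4, P5, P8, P9

P1: not dominated (best cost).
P2: not dominated.
P3: not dominated.
P4: not dominated.
P5: not dominated (best yield strength).
P6: dominated by P4 (density 5.4≤8.7, corrosion resistance 9≥9, yield strength 525≥462, cost 41≤58).
P7: dominated by P2 (density 8.8≤11.8, corrosion resistance 6≥3, yield strength 713≥667, cost 36≤37).
P8: not dominated (best density).
P9: not dominated.
P10: dominated by P2 (density 8.8≤8.8, corrosion resistance 6≥4, yield strength 713≥393, cost 36≤70).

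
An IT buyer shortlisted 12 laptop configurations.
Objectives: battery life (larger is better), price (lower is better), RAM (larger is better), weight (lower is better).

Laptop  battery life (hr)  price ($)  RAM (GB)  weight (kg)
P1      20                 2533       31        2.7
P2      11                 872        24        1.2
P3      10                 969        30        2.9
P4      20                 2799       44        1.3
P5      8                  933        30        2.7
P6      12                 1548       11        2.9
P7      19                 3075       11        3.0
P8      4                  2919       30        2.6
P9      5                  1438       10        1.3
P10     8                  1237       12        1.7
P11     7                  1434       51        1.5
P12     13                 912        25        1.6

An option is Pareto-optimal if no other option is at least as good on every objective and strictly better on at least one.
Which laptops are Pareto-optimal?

P1: not dominated.
P2: not dominated (best price).
P3: not dominated.
P4: not dominated.
P5: not dominated.
P6: dominated by P12 (battery life 13≥12, price 912≤1548, RAM 25≥11, weight 1.6≤2.9).
P7: dominated by P1 (battery life 20≥19, price 2533≤3075, RAM 31≥11, weight 2.7≤3.0).
P8: dominated by P4 (battery life 20≥4, price 2799≤2919, RAM 44≥30, weight 1.3≤2.6).
P9: dominated by P2 (battery life 11≥5, price 872≤1438, RAM 24≥10, weight 1.2≤1.3).
P10: dominated by P2 (battery life 11≥8, price 872≤1237, RAM 24≥12, weight 1.2≤1.7).
P11: not dominated (best RAM).
P12: not dominated.

P1, P2, P3, P4, P5, P11, P12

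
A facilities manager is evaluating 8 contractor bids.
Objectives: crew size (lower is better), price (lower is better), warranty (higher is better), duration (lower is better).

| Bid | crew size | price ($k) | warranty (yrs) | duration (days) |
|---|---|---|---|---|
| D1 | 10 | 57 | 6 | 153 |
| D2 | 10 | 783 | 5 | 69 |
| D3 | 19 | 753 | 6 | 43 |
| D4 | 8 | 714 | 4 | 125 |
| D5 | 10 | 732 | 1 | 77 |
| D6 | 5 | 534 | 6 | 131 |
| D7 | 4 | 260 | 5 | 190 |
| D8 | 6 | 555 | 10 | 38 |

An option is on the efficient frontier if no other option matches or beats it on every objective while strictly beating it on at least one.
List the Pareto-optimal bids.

D1, D6, D7, D8

D1: not dominated (best price).
D2: dominated by D8 (crew size 6≤10, price 555≤783, warranty 10≥5, duration 38≤69).
D3: dominated by D8 (crew size 6≤19, price 555≤753, warranty 10≥6, duration 38≤43).
D4: dominated by D8 (crew size 6≤8, price 555≤714, warranty 10≥4, duration 38≤125).
D5: dominated by D8 (crew size 6≤10, price 555≤732, warranty 10≥1, duration 38≤77).
D6: not dominated.
D7: not dominated (best crew size).
D8: not dominated (best warranty).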